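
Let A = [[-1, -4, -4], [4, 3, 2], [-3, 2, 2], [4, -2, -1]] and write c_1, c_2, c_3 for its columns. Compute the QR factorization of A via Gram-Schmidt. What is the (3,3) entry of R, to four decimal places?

e_1 = c_1/‖c_1‖ = (-1, 4, -3, 4)/6.4807 = (-0.1543, 0.6172, -0.4629, 0.6172).
r_{12} = e_1·c_2 = 0.3086.
u_2 = c_2 − 0.3086·e_1 = (-3.9524, 2.8095, 2.1429, -2.1905).
‖u_2‖ = 5.7363, so e_2 = (-0.6890, 0.4898, 0.3736, -0.3819).
r_{13} = e_1·c_3 = 0.3086; r_{23} = e_2·c_3 = 4.8646.
u_3 = c_3 − 0.3086·e_1 − 4.8646·e_2 = (-0.6006, -0.5731, 0.3256, 0.6671).
r_{33} = ‖u_3‖ = 1.1137.

r_{33} = 1.1137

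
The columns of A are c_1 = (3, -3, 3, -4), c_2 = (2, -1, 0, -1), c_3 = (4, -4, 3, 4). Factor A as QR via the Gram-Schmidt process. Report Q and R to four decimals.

Q = [[0.4575, 0.7597, 0.1915], [-0.4575, -0.0647, -0.3945], [0.4575, -0.6304, 0.4507], [-0.6100, 0.1455, 0.7775]], R = [[6.5574, 1.9825, 2.5925], [0.0000, 1.4387, 1.9883], [0.0000, 0.0000, 6.8063]]

c_1 = (3, -3, 3, -4); ‖c_1‖ = 6.5574, so e_1 = (0.4575, -0.4575, 0.4575, -0.6100).
e_1·c_2 = 0.4575·2 + (-0.4575)·(-1) + 0.4575·0 + (-0.6100)·(-1) = 1.9825.
u_2 = c_2 − 1.9825·e_1 = (1.0930, -0.0930, -0.9070, 0.2093).
‖u_2‖ = 1.4387, so e_2 = (0.7597, -0.0647, -0.6304, 0.1455).
e_1·c_3 = 0.4575·4 + (-0.4575)·(-4) + 0.4575·3 + (-0.6100)·4 = 2.5925; e_2·c_3 = 0.7597·4 + (-0.0647)·(-4) + (-0.6304)·3 + 0.1455·4 = 1.9883.
u_3 = c_3 − 2.5925·e_1 − 1.9883·e_2 = (1.3034, -2.6854, 3.0674, 5.2921).
‖u_3‖ = 6.8063, so e_3 = (0.1915, -0.3945, 0.4507, 0.7775).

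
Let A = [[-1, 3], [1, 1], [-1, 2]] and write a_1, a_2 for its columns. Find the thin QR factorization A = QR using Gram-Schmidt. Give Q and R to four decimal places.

Q = [[-0.5774, 0.5661], [0.5774, 0.7926], [-0.5774, 0.2265]], R = [[1.7321, -2.3094], [0.0000, 2.9439]]

q_1 = a_1/‖a_1‖ = (-1, 1, -1)/1.7321 = (-0.5774, 0.5774, -0.5774).
r_{12} = q_1·a_2 = -2.3094.
u_2 = a_2 + 2.3094·q_1 = (1.6667, 2.3333, 0.6667).
‖u_2‖ = 2.9439, so q_2 = (0.5661, 0.7926, 0.2265).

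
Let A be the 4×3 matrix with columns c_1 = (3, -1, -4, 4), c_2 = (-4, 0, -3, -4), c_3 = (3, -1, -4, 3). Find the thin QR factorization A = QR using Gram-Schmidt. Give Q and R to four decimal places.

Q = [[0.4629, -0.4836, 0.7335], [-0.1543, -0.0645, -0.1024], [-0.6172, -0.7657, -0.0901], [0.6172, -0.4191, -0.6659]], R = [[6.4807, -2.4689, 5.8635], [0.0000, 5.9080, 0.4191], [0.0000, 0.0000, 0.6659]]

c_1 = (3, -1, -4, 4); ‖c_1‖ = 6.4807, so e_1 = (0.4629, -0.1543, -0.6172, 0.6172).
e_1·c_2 = 0.4629·(-4) + (-0.1543)·0 + (-0.6172)·(-3) + 0.6172·(-4) = -2.4689.
u_2 = c_2 + 2.4689·e_1 = (-2.8571, -0.3810, -4.5238, -2.4762).
‖u_2‖ = 5.9080, so e_2 = (-0.4836, -0.0645, -0.7657, -0.4191).
e_1·c_3 = 0.4629·3 + (-0.1543)·(-1) + (-0.6172)·(-4) + 0.6172·3 = 5.8635; e_2·c_3 = (-0.4836)·3 + (-0.0645)·(-1) + (-0.7657)·(-4) + (-0.4191)·3 = 0.4191.
u_3 = c_3 − 5.8635·e_1 − 0.4191·e_2 = (0.4884, -0.0682, -0.0600, -0.4434).
‖u_3‖ = 0.6659, so e_3 = (0.7335, -0.1024, -0.0901, -0.6659).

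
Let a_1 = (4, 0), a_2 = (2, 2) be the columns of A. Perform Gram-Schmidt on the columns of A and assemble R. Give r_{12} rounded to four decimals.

r_{12} = 2.0000

a_1 = (4, 0); ‖a_1‖ = 4.0000, so q_1 = (1.0000, 0.0000).
r_{12} = q_1·a_2 = 2.0000.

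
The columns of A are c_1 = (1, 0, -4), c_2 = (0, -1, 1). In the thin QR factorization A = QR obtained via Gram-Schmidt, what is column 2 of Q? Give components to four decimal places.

e_2 = (0.2287, -0.9718, 0.0572)

e_1 = c_1/‖c_1‖ = (1, 0, -4)/4.1231 = (0.2425, 0.0000, -0.9701).
r_{12} = e_1·c_2 = -0.9701.
u_2 = c_2 + 0.9701·e_1 = (0.2353, -1.0000, 0.0588).
‖u_2‖ = 1.0290, so e_2 = (0.2287, -0.9718, 0.0572).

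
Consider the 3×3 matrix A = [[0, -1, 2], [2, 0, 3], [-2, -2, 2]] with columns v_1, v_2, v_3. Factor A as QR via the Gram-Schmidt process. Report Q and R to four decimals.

Q = [[0.0000, -0.5774, -0.8165], [0.7071, -0.5774, 0.4082], [-0.7071, -0.5774, 0.4082]], R = [[2.8284, 1.4142, 0.7071], [0.0000, 1.7321, -4.0415], [0.0000, 0.0000, 0.4082]]

v_1 = (0, 2, -2); ‖v_1‖ = 2.8284, so e_1 = (0.0000, 0.7071, -0.7071).
e_1·v_2 = 0.0000·(-1) + 0.7071·0 + (-0.7071)·(-2) = 1.4142.
u_2 = v_2 − 1.4142·e_1 = (-1.0000, -1.0000, -1.0000).
‖u_2‖ = 1.7321, so e_2 = (-0.5774, -0.5774, -0.5774).
e_1·v_3 = 0.0000·2 + 0.7071·3 + (-0.7071)·2 = 0.7071; e_2·v_3 = (-0.5774)·2 + (-0.5774)·3 + (-0.5774)·2 = -4.0415.
u_3 = v_3 − 0.7071·e_1 + 4.0415·e_2 = (-0.3333, 0.1667, 0.1667).
‖u_3‖ = 0.4082, so e_3 = (-0.8165, 0.4082, 0.4082).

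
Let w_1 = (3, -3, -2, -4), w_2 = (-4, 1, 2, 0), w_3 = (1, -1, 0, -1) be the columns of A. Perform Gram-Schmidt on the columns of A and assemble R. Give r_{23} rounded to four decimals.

q_1 = w_1/‖w_1‖ = (3, -3, -2, -4)/6.1644 = (0.4867, -0.4867, -0.3244, -0.6489).
r_{12} = q_1·w_2 = -3.0822.
u_2 = w_2 + 3.0822·q_1 = (-2.5000, -0.5000, 1.0000, -2.0000).
‖u_2‖ = 3.3912, so q_2 = (-0.7372, -0.1474, 0.2949, -0.5898).
r_{23} = q_2·w_3 = 0.0000.

r_{23} = 0.0000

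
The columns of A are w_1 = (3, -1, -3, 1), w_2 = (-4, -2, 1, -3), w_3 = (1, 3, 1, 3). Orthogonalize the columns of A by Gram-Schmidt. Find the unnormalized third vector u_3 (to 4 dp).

q_1 = w_1/‖w_1‖ = (3, -1, -3, 1)/4.4721 = (0.6708, -0.2236, -0.6708, 0.2236).
r_{12} = q_1·w_2 = -3.5777.
u_2 = w_2 + 3.5777·q_1 = (-1.6000, -2.8000, -1.4000, -2.2000).
‖u_2‖ = 4.1473, so q_2 = (-0.3858, -0.6751, -0.3376, -0.5305).
r_{13} = q_1·w_3 = 0.0000; r_{23} = q_2·w_3 = -4.3402.
u_3 = w_3 + 0.0000·q_1 + 4.3402·q_2 = (-0.6744, 0.0698, -0.4651, 0.6977).

u_3 = (-0.6744, 0.0698, -0.4651, 0.6977)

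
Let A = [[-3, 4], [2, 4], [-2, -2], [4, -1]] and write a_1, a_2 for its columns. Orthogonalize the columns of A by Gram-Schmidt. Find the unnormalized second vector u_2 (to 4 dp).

q_1 = a_1/‖a_1‖ = (-3, 2, -2, 4)/5.7446 = (-0.5222, 0.3482, -0.3482, 0.6963).
r_{12} = q_1·a_2 = -0.6963.
u_2 = a_2 + 0.6963·q_1 = (3.6364, 4.2424, -2.2424, -0.5152).

u_2 = (3.6364, 4.2424, -2.2424, -0.5152)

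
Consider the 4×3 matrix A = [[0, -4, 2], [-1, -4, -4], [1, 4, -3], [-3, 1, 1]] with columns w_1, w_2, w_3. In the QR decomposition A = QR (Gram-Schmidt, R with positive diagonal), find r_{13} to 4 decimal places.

w_1 = (0, -1, 1, -3); ‖w_1‖ = 3.3166, so q_1 = (0.0000, -0.3015, 0.3015, -0.9045).
r_{13} = q_1·w_3 = -0.6030.

r_{13} = -0.6030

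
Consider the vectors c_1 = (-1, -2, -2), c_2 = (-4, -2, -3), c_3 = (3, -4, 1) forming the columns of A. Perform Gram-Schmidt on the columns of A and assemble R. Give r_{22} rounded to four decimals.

e_1 = c_1/‖c_1‖ = (-1, -2, -2)/3.0000 = (-0.3333, -0.6667, -0.6667).
r_{12} = e_1·c_2 = 4.6667.
u_2 = c_2 − 4.6667·e_1 = (-2.4444, 1.1111, 0.1111).
r_{22} = ‖u_2‖ = 2.6874.

r_{22} = 2.6874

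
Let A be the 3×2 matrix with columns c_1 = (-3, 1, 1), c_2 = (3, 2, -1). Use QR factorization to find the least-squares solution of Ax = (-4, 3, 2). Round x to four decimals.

q_1 = c_1/‖c_1‖ = (-3, 1, 1)/3.3166 = (-0.9045, 0.3015, 0.3015).
r_{12} = q_1·c_2 = -2.4121.
u_2 = c_2 + 2.4121·q_1 = (0.8182, 2.7273, -0.2727).
‖u_2‖ = 2.8604, so q_2 = (0.2860, 0.9535, -0.0953).
Qᵀb = (5.1257, 1.5255).
Back-substitute: x_2 = 1.5255/2.8604 = 0.5333.
x_1 = (5.1257 + 2.4121·0.5333)/3.3166 = 1.9333.

x = (1.9333, 0.5333)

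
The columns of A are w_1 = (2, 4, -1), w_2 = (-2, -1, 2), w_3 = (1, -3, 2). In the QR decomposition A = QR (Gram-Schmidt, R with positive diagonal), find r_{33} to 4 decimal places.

r_{33} = 2.6500

w_1 = (2, 4, -1); ‖w_1‖ = 4.5826, so q_1 = (0.4364, 0.8729, -0.2182).
q_1·w_2 = 0.4364·(-2) + 0.8729·(-1) + (-0.2182)·2 = -2.1822.
u_2 = w_2 + 2.1822·q_1 = (-1.0476, 0.9048, 1.5238).
‖u_2‖ = 2.0587, so q_2 = (-0.5089, 0.4395, 0.7402).
q_1·w_3 = 0.4364·1 + 0.8729·(-3) + (-0.2182)·2 = -2.6186; q_2·w_3 = (-0.5089)·1 + 0.4395·(-3) + 0.7402·2 = -0.3470.
u_3 = w_3 + 2.6186·q_1 + 0.3470·q_2 = (1.9663, -0.5618, 1.6854).
r_{33} = ‖u_3‖ = 2.6500.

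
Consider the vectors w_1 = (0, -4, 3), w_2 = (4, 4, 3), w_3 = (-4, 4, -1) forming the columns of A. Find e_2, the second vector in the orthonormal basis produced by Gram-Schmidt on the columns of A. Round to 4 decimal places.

e_2 = (0.6402, 0.4609, 0.6146)

w_1 = (0, -4, 3); ‖w_1‖ = 5.0000, so e_1 = (0.0000, -0.8000, 0.6000).
e_1·w_2 = 0.0000·4 + (-0.8000)·4 + 0.6000·3 = -1.4000.
u_2 = w_2 + 1.4000·e_1 = (4.0000, 2.8800, 3.8400).
‖u_2‖ = 6.2482, so e_2 = (0.6402, 0.4609, 0.6146).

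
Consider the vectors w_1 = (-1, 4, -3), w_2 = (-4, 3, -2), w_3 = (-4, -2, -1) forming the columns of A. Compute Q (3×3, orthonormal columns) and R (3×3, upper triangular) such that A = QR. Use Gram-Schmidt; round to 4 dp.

Q = [[-0.1961, -0.9787, -0.0609], [0.7845, -0.1194, -0.6086], [-0.5883, 0.1671, -0.7912]], R = [[5.0990, 4.3146, -0.1961], [0.0000, 3.2225, 3.9864], [0.0000, 0.0000, 2.2517]]

e_1 = w_1/‖w_1‖ = (-1, 4, -3)/5.0990 = (-0.1961, 0.7845, -0.5883).
r_{12} = e_1·w_2 = 4.3146.
u_2 = w_2 − 4.3146·e_1 = (-3.1538, -0.3846, 0.5385).
‖u_2‖ = 3.2225, so e_2 = (-0.9787, -0.1194, 0.1671).
r_{13} = e_1·w_3 = -0.1961; r_{23} = e_2·w_3 = 3.9864.
u_3 = w_3 + 0.1961·e_1 − 3.9864·e_2 = (-0.1370, -1.3704, -1.7815).
‖u_3‖ = 2.2517, so e_3 = (-0.0609, -0.6086, -0.7912).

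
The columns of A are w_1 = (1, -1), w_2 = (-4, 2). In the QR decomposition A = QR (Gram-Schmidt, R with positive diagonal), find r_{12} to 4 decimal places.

e_1 = w_1/‖w_1‖ = (1, -1)/1.4142 = (0.7071, -0.7071).
r_{12} = e_1·w_2 = -4.2426.

r_{12} = -4.2426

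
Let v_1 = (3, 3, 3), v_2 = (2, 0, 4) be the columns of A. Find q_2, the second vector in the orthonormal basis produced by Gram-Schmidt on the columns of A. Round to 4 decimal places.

q_2 = (0.0000, -0.7071, 0.7071)

q_1 = v_1/‖v_1‖ = (3, 3, 3)/5.1962 = (0.5774, 0.5774, 0.5774).
r_{12} = q_1·v_2 = 3.4641.
u_2 = v_2 − 3.4641·q_1 = (0.0000, -2.0000, 2.0000).
‖u_2‖ = 2.8284, so q_2 = (0.0000, -0.7071, 0.7071).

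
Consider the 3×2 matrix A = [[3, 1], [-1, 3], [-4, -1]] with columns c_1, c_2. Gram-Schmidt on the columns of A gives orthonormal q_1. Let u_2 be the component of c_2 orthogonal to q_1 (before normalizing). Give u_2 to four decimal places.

c_1 = (3, -1, -4); ‖c_1‖ = 5.0990, so q_1 = (0.5883, -0.1961, -0.7845).
q_1·c_2 = 0.5883·1 + (-0.1961)·3 + (-0.7845)·(-1) = 0.7845.
u_2 = c_2 − 0.7845·q_1 = (0.5385, 3.1538, -0.3846).

u_2 = (0.5385, 3.1538, -0.3846)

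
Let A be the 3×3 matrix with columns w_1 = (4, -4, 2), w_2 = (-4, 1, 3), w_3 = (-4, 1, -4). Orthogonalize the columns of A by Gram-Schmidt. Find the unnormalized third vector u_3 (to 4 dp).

u_3 = (-1.5892, -2.2703, -1.3622)

w_1 = (4, -4, 2); ‖w_1‖ = 6.0000, so q_1 = (0.6667, -0.6667, 0.3333).
q_1·w_2 = 0.6667·(-4) + (-0.6667)·1 + 0.3333·3 = -2.3333.
u_2 = w_2 + 2.3333·q_1 = (-2.4444, -0.5556, 3.7778).
‖u_2‖ = 4.5338, so q_2 = (-0.5392, -0.1225, 0.8332).
q_1·w_3 = 0.6667·(-4) + (-0.6667)·1 + 0.3333·(-4) = -4.6667; q_2·w_3 = (-0.5392)·(-4) + (-0.1225)·1 + 0.8332·(-4) = -1.2989.
u_3 = w_3 + 4.6667·q_1 + 1.2989·q_2 = (-1.5892, -2.2703, -1.3622).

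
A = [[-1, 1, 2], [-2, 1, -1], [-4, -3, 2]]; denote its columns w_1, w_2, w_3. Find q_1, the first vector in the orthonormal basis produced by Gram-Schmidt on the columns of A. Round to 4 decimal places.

w_1 = (-1, -2, -4); ‖w_1‖ = 4.5826, so q_1 = (-0.2182, -0.4364, -0.8729).

q_1 = (-0.2182, -0.4364, -0.8729)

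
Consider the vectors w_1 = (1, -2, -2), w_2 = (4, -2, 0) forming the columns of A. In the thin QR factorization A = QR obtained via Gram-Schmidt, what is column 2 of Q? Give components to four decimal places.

q_2 = (0.8666, -0.0619, 0.4952)

w_1 = (1, -2, -2); ‖w_1‖ = 3.0000, so q_1 = (0.3333, -0.6667, -0.6667).
q_1·w_2 = 0.3333·4 + (-0.6667)·(-2) + (-0.6667)·0 = 2.6667.
u_2 = w_2 − 2.6667·q_1 = (3.1111, -0.2222, 1.7778).
‖u_2‖ = 3.5901, so q_2 = (0.8666, -0.0619, 0.4952).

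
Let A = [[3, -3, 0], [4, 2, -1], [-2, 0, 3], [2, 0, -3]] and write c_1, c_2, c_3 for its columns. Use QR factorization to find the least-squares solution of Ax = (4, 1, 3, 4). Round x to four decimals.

x = (0.6563, -0.6771, 0.2708)

c_1 = (3, 4, -2, 2); ‖c_1‖ = 5.7446, so q_1 = (0.5222, 0.6963, -0.3482, 0.3482).
q_1·c_2 = 0.5222·(-3) + 0.6963·2 + (-0.3482)·0 + 0.3482·0 = -0.1741.
u_2 = c_2 + 0.1741·q_1 = (-2.9091, 2.1212, -0.0606, 0.0606).
‖u_2‖ = 3.6013, so q_2 = (-0.8078, 0.5890, -0.0168, 0.0168).
q_1·c_3 = 0.5222·0 + 0.6963·(-1) + (-0.3482)·3 + 0.3482·(-3) = -2.7852; q_2·c_3 = (-0.8078)·0 + 0.5890·(-1) + (-0.0168)·3 + 0.0168·(-3) = -0.6900.
u_3 = c_3 + 2.7852·q_1 + 0.6900·q_2 = (0.8972, 1.3458, 2.0187, -2.0187).
‖u_3‖ = 3.2812, so q_3 = (0.2734, 0.4102, 0.6152, -0.6152).
Qᵀb = (3.1334, -2.6253, 0.8887).
Back-substitute: x_3 = 0.8887/3.2812 = 0.2708.
x_2 = (-2.6253 + 0.6900·0.2708)/3.6013 = -0.6771.
x_1 = (3.1334 + 0.1741·(-0.6771) + 2.7852·0.2708)/5.7446 = 0.6563.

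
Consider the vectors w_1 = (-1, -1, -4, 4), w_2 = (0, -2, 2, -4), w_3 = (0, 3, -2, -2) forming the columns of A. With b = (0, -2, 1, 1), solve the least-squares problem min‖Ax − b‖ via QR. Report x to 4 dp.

w_1 = (-1, -1, -4, 4); ‖w_1‖ = 5.8310, so e_1 = (-0.1715, -0.1715, -0.6860, 0.6860).
e_1·w_2 = (-0.1715)·0 + (-0.1715)·(-2) + (-0.6860)·2 + 0.6860·(-4) = -3.7730.
u_2 = w_2 + 3.7730·e_1 = (-0.6471, -2.6471, -0.5882, -1.4118).
‖u_2‖ = 3.1249, so e_2 = (-0.2071, -0.8471, -0.1882, -0.4518).
e_1·w_3 = (-0.1715)·0 + (-0.1715)·3 + (-0.6860)·(-2) + 0.6860·(-2) = -0.5145; e_2·w_3 = (-0.2071)·0 + (-0.8471)·3 + (-0.1882)·(-2) + (-0.4518)·(-2) = -1.2612.
u_3 = w_3 + 0.5145·e_1 + 1.2612·e_2 = (-0.3494, 1.8434, -2.5904, -2.2169).
‖u_3‖ = 3.8916, so e_3 = (-0.0898, 0.4737, -0.6656, -0.5697).
Qᵀb = (0.3430, 1.0542, -2.1826).
Back-substitute: x_3 = -2.1826/3.8916 = -0.5609.
x_2 = (1.0542 + 1.2612·(-0.5609))/3.1249 = 0.1110.
x_1 = (0.3430 + 3.7730·0.1110 + 0.5145·(-0.5609))/5.8310 = 0.0811.

x = (0.0811, 0.1110, -0.5609)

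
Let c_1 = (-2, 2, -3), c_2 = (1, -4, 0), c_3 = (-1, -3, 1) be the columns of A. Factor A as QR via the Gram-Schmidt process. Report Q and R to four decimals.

Q = [[-0.4851, -0.0529, -0.8729], [0.4851, -0.8468, -0.2182], [-0.7276, -0.5293, 0.4364]], R = [[4.1231, -2.4254, -1.6977], [0.0000, 3.3343, 2.0641], [0.0000, 0.0000, 1.9640]]

c_1 = (-2, 2, -3); ‖c_1‖ = 4.1231, so e_1 = (-0.4851, 0.4851, -0.7276).
e_1·c_2 = (-0.4851)·1 + 0.4851·(-4) + (-0.7276)·0 = -2.4254.
u_2 = c_2 + 2.4254·e_1 = (-0.1765, -2.8235, -1.7647).
‖u_2‖ = 3.3343, so e_2 = (-0.0529, -0.8468, -0.5293).
e_1·c_3 = (-0.4851)·(-1) + 0.4851·(-3) + (-0.7276)·1 = -1.6977; e_2·c_3 = (-0.0529)·(-1) + (-0.8468)·(-3) + (-0.5293)·1 = 2.0641.
u_3 = c_3 + 1.6977·e_1 − 2.0641·e_2 = (-1.7143, -0.4286, 0.8571).
‖u_3‖ = 1.9640, so e_3 = (-0.8729, -0.2182, 0.4364).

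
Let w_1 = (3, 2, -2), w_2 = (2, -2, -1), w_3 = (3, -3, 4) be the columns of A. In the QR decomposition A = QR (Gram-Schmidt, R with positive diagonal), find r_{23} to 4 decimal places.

w_1 = (3, 2, -2); ‖w_1‖ = 4.1231, so q_1 = (0.7276, 0.4851, -0.4851).
q_1·w_2 = 0.7276·2 + 0.4851·(-2) + (-0.4851)·(-1) = 0.9701.
u_2 = w_2 − 0.9701·q_1 = (1.2941, -2.4706, -0.5294).
‖u_2‖ = 2.8388, so q_2 = (0.4559, -0.8703, -0.1865).
r_{23} = q_2·w_3 = 3.2325.

r_{23} = 3.2325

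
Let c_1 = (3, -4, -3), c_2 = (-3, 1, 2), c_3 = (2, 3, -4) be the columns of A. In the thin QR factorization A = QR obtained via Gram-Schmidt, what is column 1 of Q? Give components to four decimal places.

q_1 = (0.5145, -0.6860, -0.5145)

q_1 = c_1/‖c_1‖ = (3, -4, -3)/5.8310 = (0.5145, -0.6860, -0.5145).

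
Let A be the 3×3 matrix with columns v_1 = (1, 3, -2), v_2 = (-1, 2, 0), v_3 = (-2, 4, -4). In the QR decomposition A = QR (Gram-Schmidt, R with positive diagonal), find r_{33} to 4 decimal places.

r_{33} = 2.9814

v_1 = (1, 3, -2); ‖v_1‖ = 3.7417, so e_1 = (0.2673, 0.8018, -0.5345).
e_1·v_2 = 0.2673·(-1) + 0.8018·2 + (-0.5345)·0 = 1.3363.
u_2 = v_2 − 1.3363·e_1 = (-1.3571, 0.9286, 0.7143).
‖u_2‖ = 1.7928, so e_2 = (-0.7570, 0.5179, 0.3984).
e_1·v_3 = 0.2673·(-2) + 0.8018·4 + (-0.5345)·(-4) = 4.8107; e_2·v_3 = (-0.7570)·(-2) + 0.5179·4 + 0.3984·(-4) = 1.9920.
u_3 = v_3 − 4.8107·e_1 − 1.9920·e_2 = (-1.7778, -0.8889, -2.2222).
r_{33} = ‖u_3‖ = 2.9814.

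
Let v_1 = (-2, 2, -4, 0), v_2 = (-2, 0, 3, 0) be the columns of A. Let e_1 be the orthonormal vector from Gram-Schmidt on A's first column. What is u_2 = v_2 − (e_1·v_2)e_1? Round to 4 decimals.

v_1 = (-2, 2, -4, 0); ‖v_1‖ = 4.8990, so e_1 = (-0.4082, 0.4082, -0.8165, 0.0000).
e_1·v_2 = (-0.4082)·(-2) + 0.4082·0 + (-0.8165)·3 + 0.0000·0 = -1.6330.
u_2 = v_2 + 1.6330·e_1 = (-2.6667, 0.6667, 1.6667, 0.0000).

u_2 = (-2.6667, 0.6667, 1.6667, 0.0000)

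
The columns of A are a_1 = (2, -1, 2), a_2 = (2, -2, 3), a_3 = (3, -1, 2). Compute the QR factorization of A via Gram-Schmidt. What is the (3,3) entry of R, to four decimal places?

e_1 = a_1/‖a_1‖ = (2, -1, 2)/3.0000 = (0.6667, -0.3333, 0.6667).
r_{12} = e_1·a_2 = 4.0000.
u_2 = a_2 − 4.0000·e_1 = (-0.6667, -0.6667, 0.3333).
‖u_2‖ = 1.0000, so e_2 = (-0.6667, -0.6667, 0.3333).
r_{13} = e_1·a_3 = 3.6667; r_{23} = e_2·a_3 = -0.6667.
u_3 = a_3 − 3.6667·e_1 + 0.6667·e_2 = (0.1111, -0.2222, -0.2222).
r_{33} = ‖u_3‖ = 0.3333.

r_{33} = 0.3333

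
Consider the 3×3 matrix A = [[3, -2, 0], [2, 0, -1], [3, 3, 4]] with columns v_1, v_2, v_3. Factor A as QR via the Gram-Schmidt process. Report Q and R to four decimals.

q_1 = v_1/‖v_1‖ = (3, 2, 3)/4.6904 = (0.6396, 0.4264, 0.6396).
r_{12} = q_1·v_2 = 0.6396.
u_2 = v_2 − 0.6396·q_1 = (-2.4091, -0.2727, 2.5909).
‖u_2‖ = 3.5484, so q_2 = (-0.6789, -0.0769, 0.7302).
r_{13} = q_1·v_3 = 2.1320; r_{23} = q_2·v_3 = 2.9975.
u_3 = v_3 − 2.1320·q_1 − 2.9975·q_2 = (0.6715, -1.6787, 0.4477).
‖u_3‖ = 1.8626, so q_3 = (0.3605, -0.9013, 0.2403).

Q = [[0.6396, -0.6789, 0.3605], [0.4264, -0.0769, -0.9013], [0.6396, 0.7302, 0.2403]], R = [[4.6904, 0.6396, 2.1320], [0.0000, 3.5484, 2.9975], [0.0000, 0.0000, 1.8626]]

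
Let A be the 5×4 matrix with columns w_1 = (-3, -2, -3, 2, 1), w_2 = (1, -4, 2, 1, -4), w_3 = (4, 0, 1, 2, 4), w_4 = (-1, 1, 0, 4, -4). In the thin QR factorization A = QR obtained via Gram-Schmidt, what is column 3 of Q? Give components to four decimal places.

e_1 = w_1/‖w_1‖ = (-3, -2, -3, 2, 1)/5.1962 = (-0.5774, -0.3849, -0.5774, 0.3849, 0.1925).
r_{12} = e_1·w_2 = -0.5774.
u_2 = w_2 + 0.5774·e_1 = (0.6667, -4.2222, 1.6667, 1.2222, -3.8889).
‖u_2‖ = 6.1373, so e_2 = (0.1086, -0.6880, 0.2716, 0.1991, -0.6336).
r_{13} = e_1·w_3 = -1.3472; r_{23} = e_2·w_3 = -1.4302.
u_3 = w_3 + 1.3472·e_1 + 1.4302·e_2 = (3.3776, -1.5025, 0.6106, 2.8033, 3.3530).
‖u_3‖ = 5.7567, so e_3 = (0.5867, -0.2610, 0.1061, 0.4870, 0.5825).

e_3 = (0.5867, -0.2610, 0.1061, 0.4870, 0.5825)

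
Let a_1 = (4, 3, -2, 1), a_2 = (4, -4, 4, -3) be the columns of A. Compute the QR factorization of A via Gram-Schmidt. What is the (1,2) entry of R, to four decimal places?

a_1 = (4, 3, -2, 1); ‖a_1‖ = 5.4772, so e_1 = (0.7303, 0.5477, -0.3651, 0.1826).
r_{12} = e_1·a_2 = -1.2780.

r_{12} = -1.2780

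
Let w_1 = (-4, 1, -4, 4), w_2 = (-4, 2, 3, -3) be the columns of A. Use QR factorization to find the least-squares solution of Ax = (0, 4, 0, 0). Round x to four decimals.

x = (0.1095, 0.2278)

w_1 = (-4, 1, -4, 4); ‖w_1‖ = 7.0000, so e_1 = (-0.5714, 0.1429, -0.5714, 0.5714).
e_1·w_2 = (-0.5714)·(-4) + 0.1429·2 + (-0.5714)·3 + 0.5714·(-3) = -0.8571.
u_2 = w_2 + 0.8571·e_1 = (-4.4898, 2.1224, 2.5102, -2.5102).
‖u_2‖ = 6.1045, so e_2 = (-0.7355, 0.3477, 0.4112, -0.4112).
Qᵀb = (0.5714, 1.3907).
Back-substitute: x_2 = 1.3907/6.1045 = 0.2278.
x_1 = (0.5714 + 0.8571·0.2278)/7.0000 = 0.1095.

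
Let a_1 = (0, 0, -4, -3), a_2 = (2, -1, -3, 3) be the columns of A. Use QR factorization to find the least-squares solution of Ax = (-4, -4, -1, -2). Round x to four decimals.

q_1 = a_1/‖a_1‖ = (0, 0, -4, -3)/5.0000 = (0.0000, 0.0000, -0.8000, -0.6000).
r_{12} = q_1·a_2 = 0.6000.
u_2 = a_2 − 0.6000·q_1 = (2.0000, -1.0000, -2.5200, 3.3600).
‖u_2‖ = 4.7582, so q_2 = (0.4203, -0.2102, -0.5296, 0.7062).
Qᵀb = (2.0000, -1.7234).
Back-substitute: x_2 = -1.7234/4.7582 = -0.3622.
x_1 = (2.0000 − 0.6000·(-0.3622))/5.0000 = 0.4435.

x = (0.4435, -0.3622)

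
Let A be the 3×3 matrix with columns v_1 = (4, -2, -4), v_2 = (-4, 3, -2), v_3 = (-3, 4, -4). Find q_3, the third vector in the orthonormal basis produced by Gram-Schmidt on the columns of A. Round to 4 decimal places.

v_1 = (4, -2, -4); ‖v_1‖ = 6.0000, so q_1 = (0.6667, -0.3333, -0.6667).
q_1·v_2 = 0.6667·(-4) + (-0.3333)·3 + (-0.6667)·(-2) = -2.3333.
u_2 = v_2 + 2.3333·q_1 = (-2.4444, 2.2222, -3.5556).
‖u_2‖ = 4.8534, so q_2 = (-0.5037, 0.4579, -0.7326).
q_1·v_3 = 0.6667·(-3) + (-0.3333)·4 + (-0.6667)·(-4) = -0.6667; q_2·v_3 = (-0.5037)·(-3) + 0.4579·4 + (-0.7326)·(-4) = 6.2728.
u_3 = v_3 + 0.6667·q_1 − 6.2728·q_2 = (0.6038, 0.9057, 0.1509).
‖u_3‖ = 1.0989, so q_3 = (0.5494, 0.8242, 0.1374).

q_3 = (0.5494, 0.8242, 0.1374)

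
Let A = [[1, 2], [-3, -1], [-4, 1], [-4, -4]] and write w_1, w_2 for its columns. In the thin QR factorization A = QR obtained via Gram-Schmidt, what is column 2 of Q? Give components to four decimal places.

e_2 = (0.4103, 0.0551, 0.6736, -0.6123)

w_1 = (1, -3, -4, -4); ‖w_1‖ = 6.4807, so e_1 = (0.1543, -0.4629, -0.6172, -0.6172).
e_1·w_2 = 0.1543·2 + (-0.4629)·(-1) + (-0.6172)·1 + (-0.6172)·(-4) = 2.6232.
u_2 = w_2 − 2.6232·e_1 = (1.5952, 0.2143, 2.6190, -2.3810).
‖u_2‖ = 3.8883, so e_2 = (0.4103, 0.0551, 0.6736, -0.6123).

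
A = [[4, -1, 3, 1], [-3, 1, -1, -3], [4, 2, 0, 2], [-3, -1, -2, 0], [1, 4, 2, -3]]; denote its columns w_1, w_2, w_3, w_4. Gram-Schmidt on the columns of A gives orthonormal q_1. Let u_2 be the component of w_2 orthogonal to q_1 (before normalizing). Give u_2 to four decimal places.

u_2 = (-1.6275, 1.4706, 1.3725, -0.5294, 3.8431)

q_1 = w_1/‖w_1‖ = (4, -3, 4, -3, 1)/7.1414 = (0.5601, -0.4201, 0.5601, -0.4201, 0.1400).
r_{12} = q_1·w_2 = 1.1202.
u_2 = w_2 − 1.1202·q_1 = (-1.6275, 1.4706, 1.3725, -0.5294, 3.8431).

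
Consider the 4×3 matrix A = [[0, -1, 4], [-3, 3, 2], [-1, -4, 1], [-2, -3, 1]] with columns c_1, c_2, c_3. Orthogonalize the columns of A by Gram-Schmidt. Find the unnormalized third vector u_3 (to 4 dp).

u_3 = (3.8753, 0.4724, -0.1329, -0.6421)

c_1 = (0, -3, -1, -2); ‖c_1‖ = 3.7417, so q_1 = (0.0000, -0.8018, -0.2673, -0.5345).
q_1·c_2 = 0.0000·(-1) + (-0.8018)·3 + (-0.2673)·(-4) + (-0.5345)·(-3) = 0.2673.
u_2 = c_2 − 0.2673·q_1 = (-1.0000, 3.2143, -3.9286, -2.8571).
‖u_2‖ = 5.9100, so q_2 = (-0.1692, 0.5439, -0.6647, -0.4834).
q_1·c_3 = 0.0000·4 + (-0.8018)·2 + (-0.2673)·1 + (-0.5345)·1 = -2.4054; q_2·c_3 = (-0.1692)·4 + 0.5439·2 + (-0.6647)·1 + (-0.4834)·1 = -0.7372.
u_3 = c_3 + 2.4054·q_1 + 0.7372·q_2 = (3.8753, 0.4724, -0.1329, -0.6421).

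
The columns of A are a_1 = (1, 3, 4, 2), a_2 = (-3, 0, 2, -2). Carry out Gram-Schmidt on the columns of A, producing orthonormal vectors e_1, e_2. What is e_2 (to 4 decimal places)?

e_1 = a_1/‖a_1‖ = (1, 3, 4, 2)/5.4772 = (0.1826, 0.5477, 0.7303, 0.3651).
r_{12} = e_1·a_2 = 0.1826.
u_2 = a_2 − 0.1826·e_1 = (-3.0333, -0.1000, 1.8667, -2.0667).
‖u_2‖ = 4.1191, so e_2 = (-0.7364, -0.0243, 0.4532, -0.5017).

e_2 = (-0.7364, -0.0243, 0.4532, -0.5017)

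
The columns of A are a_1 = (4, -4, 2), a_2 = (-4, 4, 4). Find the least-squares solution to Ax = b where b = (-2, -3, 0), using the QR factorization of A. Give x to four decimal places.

x = (0.0833, -0.0417)

q_1 = a_1/‖a_1‖ = (4, -4, 2)/6.0000 = (0.6667, -0.6667, 0.3333).
r_{12} = q_1·a_2 = -4.0000.
u_2 = a_2 + 4.0000·q_1 = (-1.3333, 1.3333, 5.3333).
‖u_2‖ = 5.6569, so q_2 = (-0.2357, 0.2357, 0.9428).
Qᵀb = (0.6667, -0.2357).
Back-substitute: x_2 = -0.2357/5.6569 = -0.0417.
x_1 = (0.6667 + 4.0000·(-0.0417))/6.0000 = 0.0833.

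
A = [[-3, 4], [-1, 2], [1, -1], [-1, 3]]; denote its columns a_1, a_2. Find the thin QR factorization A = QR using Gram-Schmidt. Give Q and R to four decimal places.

a_1 = (-3, -1, 1, -1); ‖a_1‖ = 3.4641, so e_1 = (-0.8660, -0.2887, 0.2887, -0.2887).
e_1·a_2 = (-0.8660)·4 + (-0.2887)·2 + 0.2887·(-1) + (-0.2887)·3 = -5.1962.
u_2 = a_2 + 5.1962·e_1 = (-0.5000, 0.5000, 0.5000, 1.5000).
‖u_2‖ = 1.7321, so e_2 = (-0.2887, 0.2887, 0.2887, 0.8660).

Q = [[-0.8660, -0.2887], [-0.2887, 0.2887], [0.2887, 0.2887], [-0.2887, 0.8660]], R = [[3.4641, -5.1962], [0.0000, 1.7321]]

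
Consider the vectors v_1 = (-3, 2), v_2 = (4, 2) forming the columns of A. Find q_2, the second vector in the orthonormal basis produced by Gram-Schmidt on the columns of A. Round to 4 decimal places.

v_1 = (-3, 2); ‖v_1‖ = 3.6056, so q_1 = (-0.8321, 0.5547).
q_1·v_2 = (-0.8321)·4 + 0.5547·2 = -2.2188.
u_2 = v_2 + 2.2188·q_1 = (2.1538, 3.2308).
‖u_2‖ = 3.8829, so q_2 = (0.5547, 0.8321).

q_2 = (0.5547, 0.8321)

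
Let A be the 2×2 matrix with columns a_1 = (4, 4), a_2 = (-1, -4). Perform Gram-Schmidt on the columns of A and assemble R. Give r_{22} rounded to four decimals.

r_{22} = 2.1213

a_1 = (4, 4); ‖a_1‖ = 5.6569, so q_1 = (0.7071, 0.7071).
q_1·a_2 = 0.7071·(-1) + 0.7071·(-4) = -3.5355.
u_2 = a_2 + 3.5355·q_1 = (1.5000, -1.5000).
r_{22} = ‖u_2‖ = 2.1213.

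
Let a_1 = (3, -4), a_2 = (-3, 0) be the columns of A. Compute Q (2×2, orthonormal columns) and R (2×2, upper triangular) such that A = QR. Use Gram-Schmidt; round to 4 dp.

a_1 = (3, -4); ‖a_1‖ = 5.0000, so q_1 = (0.6000, -0.8000).
q_1·a_2 = 0.6000·(-3) + (-0.8000)·0 = -1.8000.
u_2 = a_2 + 1.8000·q_1 = (-1.9200, -1.4400).
‖u_2‖ = 2.4000, so q_2 = (-0.8000, -0.6000).

Q = [[0.6000, -0.8000], [-0.8000, -0.6000]], R = [[5.0000, -1.8000], [0.0000, 2.4000]]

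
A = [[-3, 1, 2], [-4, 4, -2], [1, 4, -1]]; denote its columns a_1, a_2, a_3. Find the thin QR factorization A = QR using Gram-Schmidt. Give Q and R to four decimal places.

a_1 = (-3, -4, 1); ‖a_1‖ = 5.0990, so e_1 = (-0.5883, -0.7845, 0.1961).
e_1·a_2 = (-0.5883)·1 + (-0.7845)·4 + 0.1961·4 = -2.9417.
u_2 = a_2 + 2.9417·e_1 = (-0.7308, 1.6923, 4.5769).
‖u_2‖ = 4.9342, so e_2 = (-0.1481, 0.3430, 0.9276).
e_1·a_3 = (-0.5883)·2 + (-0.7845)·(-2) + 0.1961·(-1) = 0.1961; e_2·a_3 = (-0.1481)·2 + 0.3430·(-2) + 0.9276·(-1) = -1.9098.
u_3 = a_3 − 0.1961·e_1 + 1.9098·e_2 = (1.8325, -1.1912, 0.7330).
‖u_3‖ = 2.3053, so e_3 = (0.7949, -0.5167, 0.3180).

Q = [[-0.5883, -0.1481, 0.7949], [-0.7845, 0.3430, -0.5167], [0.1961, 0.9276, 0.3180]], R = [[5.0990, -2.9417, 0.1961], [0.0000, 4.9342, -1.9098], [0.0000, 0.0000, 2.3053]]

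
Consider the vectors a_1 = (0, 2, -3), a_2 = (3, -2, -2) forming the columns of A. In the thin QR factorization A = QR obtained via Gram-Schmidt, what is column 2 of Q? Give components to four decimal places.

e_2 = (0.7343, -0.5648, -0.3766)

a_1 = (0, 2, -3); ‖a_1‖ = 3.6056, so e_1 = (0.0000, 0.5547, -0.8321).
e_1·a_2 = 0.0000·3 + 0.5547·(-2) + (-0.8321)·(-2) = 0.5547.
u_2 = a_2 − 0.5547·e_1 = (3.0000, -2.3077, -1.5385).
‖u_2‖ = 4.0856, so e_2 = (0.7343, -0.5648, -0.3766).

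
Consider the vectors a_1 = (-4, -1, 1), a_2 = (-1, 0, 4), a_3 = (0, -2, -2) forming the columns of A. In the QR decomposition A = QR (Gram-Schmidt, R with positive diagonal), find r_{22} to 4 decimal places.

q_1 = a_1/‖a_1‖ = (-4, -1, 1)/4.2426 = (-0.9428, -0.2357, 0.2357).
r_{12} = q_1·a_2 = 1.8856.
u_2 = a_2 − 1.8856·q_1 = (0.7778, 0.4444, 3.5556).
r_{22} = ‖u_2‖ = 3.6667.

r_{22} = 3.6667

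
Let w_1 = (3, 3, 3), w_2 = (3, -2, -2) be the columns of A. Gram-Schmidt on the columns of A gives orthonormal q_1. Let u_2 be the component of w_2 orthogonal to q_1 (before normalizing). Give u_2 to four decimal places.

u_2 = (3.3333, -1.6667, -1.6667)

q_1 = w_1/‖w_1‖ = (3, 3, 3)/5.1962 = (0.5774, 0.5774, 0.5774).
r_{12} = q_1·w_2 = -0.5774.
u_2 = w_2 + 0.5774·q_1 = (3.3333, -1.6667, -1.6667).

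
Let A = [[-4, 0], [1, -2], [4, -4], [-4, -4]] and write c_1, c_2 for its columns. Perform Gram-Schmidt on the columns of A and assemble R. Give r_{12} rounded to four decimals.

c_1 = (-4, 1, 4, -4); ‖c_1‖ = 7.0000, so q_1 = (-0.5714, 0.1429, 0.5714, -0.5714).
r_{12} = q_1·c_2 = -0.2857.

r_{12} = -0.2857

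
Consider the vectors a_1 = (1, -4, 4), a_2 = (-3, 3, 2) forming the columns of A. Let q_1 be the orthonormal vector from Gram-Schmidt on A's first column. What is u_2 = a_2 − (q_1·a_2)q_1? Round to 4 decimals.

u_2 = (-2.7879, 2.1515, 2.8485)

a_1 = (1, -4, 4); ‖a_1‖ = 5.7446, so q_1 = (0.1741, -0.6963, 0.6963).
q_1·a_2 = 0.1741·(-3) + (-0.6963)·3 + 0.6963·2 = -1.2185.
u_2 = a_2 + 1.2185·q_1 = (-2.7879, 2.1515, 2.8485).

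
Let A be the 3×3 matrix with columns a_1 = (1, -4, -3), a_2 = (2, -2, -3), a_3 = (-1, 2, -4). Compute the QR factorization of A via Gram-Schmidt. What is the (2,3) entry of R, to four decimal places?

a_1 = (1, -4, -3); ‖a_1‖ = 5.0990, so e_1 = (0.1961, -0.7845, -0.5883).
e_1·a_2 = 0.1961·2 + (-0.7845)·(-2) + (-0.5883)·(-3) = 3.7262.
u_2 = a_2 − 3.7262·e_1 = (1.2692, 0.9231, -0.8077).
‖u_2‖ = 1.7650, so e_2 = (0.7191, 0.5230, -0.4576).
r_{23} = e_2·a_3 = 2.1573.

r_{23} = 2.1573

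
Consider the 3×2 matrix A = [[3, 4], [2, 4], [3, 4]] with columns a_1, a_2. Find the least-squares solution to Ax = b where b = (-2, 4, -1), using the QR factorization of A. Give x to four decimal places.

x = (-5.5000, 3.7500)

a_1 = (3, 2, 3); ‖a_1‖ = 4.6904, so q_1 = (0.6396, 0.4264, 0.6396).
q_1·a_2 = 0.6396·4 + 0.4264·4 + 0.6396·4 = 6.8224.
u_2 = a_2 − 6.8224·q_1 = (-0.3636, 1.0909, -0.3636).
‖u_2‖ = 1.2060, so q_2 = (-0.3015, 0.9045, -0.3015).
Qᵀb = (-0.2132, 4.5227).
Back-substitute: x_2 = 4.5227/1.2060 = 3.7500.
x_1 = (-0.2132 − 6.8224·3.7500)/4.6904 = -5.5000.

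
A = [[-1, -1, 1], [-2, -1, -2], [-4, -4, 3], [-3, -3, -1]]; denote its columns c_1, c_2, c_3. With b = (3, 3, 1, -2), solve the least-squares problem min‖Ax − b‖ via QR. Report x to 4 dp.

c_1 = (-1, -2, -4, -3); ‖c_1‖ = 5.4772, so q_1 = (-0.1826, -0.3651, -0.7303, -0.5477).
q_1·c_2 = (-0.1826)·(-1) + (-0.3651)·(-1) + (-0.7303)·(-4) + (-0.5477)·(-3) = 5.1121.
u_2 = c_2 − 5.1121·q_1 = (-0.0667, 0.8667, -0.2667, -0.2000).
‖u_2‖ = 0.9309, so q_2 = (-0.0716, 0.9309, -0.2864, -0.2148).
q_1·c_3 = (-0.1826)·1 + (-0.3651)·(-2) + (-0.7303)·3 + (-0.5477)·(-1) = -1.0954; q_2·c_3 = (-0.0716)·1 + 0.9309·(-2) + (-0.2864)·3 + (-0.2148)·(-1) = -2.5780.
u_3 = c_3 + 1.0954·q_1 + 2.5780·q_2 = (0.6154, 0.0000, 1.4615, -2.1538).
‖u_3‖ = 2.6747, so q_3 = (0.2301, 0.0000, 0.5464, -0.8053).
Qᵀb = (-1.2780, 2.7212, 2.8472).
Back-substitute: x_3 = 2.8472/2.6747 = 1.0645.
x_2 = (2.7212 + 2.5780·1.0645)/0.9309 = 5.8710.
x_1 = (-1.2780 − 5.1121·5.8710 + 1.0954·1.0645)/5.4772 = -5.5000.

x = (-5.5000, 5.8710, 1.0645)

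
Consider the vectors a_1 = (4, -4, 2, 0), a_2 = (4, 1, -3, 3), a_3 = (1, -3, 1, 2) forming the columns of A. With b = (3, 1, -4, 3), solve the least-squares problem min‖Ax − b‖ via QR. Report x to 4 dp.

x = (-0.2496, 0.9951, 0.1675)

e_1 = a_1/‖a_1‖ = (4, -4, 2, 0)/6.0000 = (0.6667, -0.6667, 0.3333, 0.0000).
r_{12} = e_1·a_2 = 1.0000.
u_2 = a_2 − 1.0000·e_1 = (3.3333, 1.6667, -3.3333, 3.0000).
‖u_2‖ = 5.8310, so e_2 = (0.5717, 0.2858, -0.5717, 0.5145).
r_{13} = e_1·a_3 = 3.0000; r_{23} = e_2·a_3 = 0.1715.
u_3 = a_3 − 3.0000·e_1 − 0.1715·e_2 = (-1.0980, -1.0490, 0.0980, 1.9118).
‖u_3‖ = 2.4435, so e_3 = (-0.4494, -0.4293, 0.0401, 0.7824).
Qᵀb = (0.0000, 5.8310, 0.4093).
Back-substitute: x_3 = 0.4093/2.4435 = 0.1675.
x_2 = (5.8310 − 0.1715·0.1675)/5.8310 = 0.9951.
x_1 = (0.0000 − 1.0000·0.9951 − 3.0000·0.1675)/6.0000 = -0.2496.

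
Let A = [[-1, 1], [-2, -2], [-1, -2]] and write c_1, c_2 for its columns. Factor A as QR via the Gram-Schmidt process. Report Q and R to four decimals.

q_1 = c_1/‖c_1‖ = (-1, -2, -1)/2.4495 = (-0.4082, -0.8165, -0.4082).
r_{12} = q_1·c_2 = 2.0412.
u_2 = c_2 − 2.0412·q_1 = (1.8333, -0.3333, -1.1667).
‖u_2‖ = 2.1985, so q_2 = (0.8339, -0.1516, -0.5307).

Q = [[-0.4082, 0.8339], [-0.8165, -0.1516], [-0.4082, -0.5307]], R = [[2.4495, 2.0412], [0.0000, 2.1985]]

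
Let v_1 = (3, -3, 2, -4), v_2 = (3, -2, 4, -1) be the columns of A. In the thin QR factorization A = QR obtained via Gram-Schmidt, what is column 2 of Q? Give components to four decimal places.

q_2 = (0.2641, 0.0400, 0.7842, 0.5601)

v_1 = (3, -3, 2, -4); ‖v_1‖ = 6.1644, so q_1 = (0.4867, -0.4867, 0.3244, -0.6489).
q_1·v_2 = 0.4867·3 + (-0.4867)·(-2) + 0.3244·4 + (-0.6489)·(-1) = 4.3800.
u_2 = v_2 − 4.3800·q_1 = (0.8684, 0.1316, 2.5789, 1.8421).
‖u_2‖ = 3.2887, so q_2 = (0.2641, 0.0400, 0.7842, 0.5601).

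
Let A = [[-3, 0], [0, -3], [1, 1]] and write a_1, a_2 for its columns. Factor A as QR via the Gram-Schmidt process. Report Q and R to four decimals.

Q = [[-0.9487, 0.0953], [0.0000, -0.9535], [0.3162, 0.2860]], R = [[3.1623, 0.3162], [0.0000, 3.1464]]

a_1 = (-3, 0, 1); ‖a_1‖ = 3.1623, so e_1 = (-0.9487, 0.0000, 0.3162).
e_1·a_2 = (-0.9487)·0 + 0.0000·(-3) + 0.3162·1 = 0.3162.
u_2 = a_2 − 0.3162·e_1 = (0.3000, -3.0000, 0.9000).
‖u_2‖ = 3.1464, so e_2 = (0.0953, -0.9535, 0.2860).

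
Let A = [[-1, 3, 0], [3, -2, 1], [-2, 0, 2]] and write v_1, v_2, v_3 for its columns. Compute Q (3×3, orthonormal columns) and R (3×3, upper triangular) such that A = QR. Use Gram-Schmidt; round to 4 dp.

v_1 = (-1, 3, -2); ‖v_1‖ = 3.7417, so q_1 = (-0.2673, 0.8018, -0.5345).
q_1·v_2 = (-0.2673)·3 + 0.8018·(-2) + (-0.5345)·0 = -2.4054.
u_2 = v_2 + 2.4054·q_1 = (2.3571, -0.0714, -1.2857).
‖u_2‖ = 2.6859, so q_2 = (0.8776, -0.0266, -0.4787).
q_1·v_3 = (-0.2673)·0 + 0.8018·1 + (-0.5345)·2 = -0.2673; q_2·v_3 = 0.8776·0 + (-0.0266)·1 + (-0.4787)·2 = -0.9840.
u_3 = v_3 + 0.2673·q_1 + 0.9840·q_2 = (0.7921, 1.1881, 1.3861).
‖u_3‖ = 1.9901, so q_3 = (0.3980, 0.5970, 0.6965).

Q = [[-0.2673, 0.8776, 0.3980], [0.8018, -0.0266, 0.5970], [-0.5345, -0.4787, 0.6965]], R = [[3.7417, -2.4054, -0.2673], [0.0000, 2.6859, -0.9840], [0.0000, 0.0000, 1.9901]]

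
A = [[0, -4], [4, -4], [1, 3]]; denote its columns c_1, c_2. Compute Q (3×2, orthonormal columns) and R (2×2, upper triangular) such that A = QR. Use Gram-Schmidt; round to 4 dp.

c_1 = (0, 4, 1); ‖c_1‖ = 4.1231, so q_1 = (0.0000, 0.9701, 0.2425).
q_1·c_2 = 0.0000·(-4) + 0.9701·(-4) + 0.2425·3 = -3.1530.
u_2 = c_2 + 3.1530·q_1 = (-4.0000, -0.9412, 3.7647).
‖u_2‖ = 5.5730, so q_2 = (-0.7177, -0.1689, 0.6755).

Q = [[0.0000, -0.7177], [0.9701, -0.1689], [0.2425, 0.6755]], R = [[4.1231, -3.1530], [0.0000, 5.5730]]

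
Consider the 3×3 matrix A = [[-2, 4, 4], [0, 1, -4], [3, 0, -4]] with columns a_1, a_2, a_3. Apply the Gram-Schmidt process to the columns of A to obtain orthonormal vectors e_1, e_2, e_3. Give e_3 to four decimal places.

e_3 = (0.2394, -0.9577, 0.1596)

a_1 = (-2, 0, 3); ‖a_1‖ = 3.6056, so e_1 = (-0.5547, 0.0000, 0.8321).
e_1·a_2 = (-0.5547)·4 + 0.0000·1 + 0.8321·0 = -2.2188.
u_2 = a_2 + 2.2188·e_1 = (2.7692, 1.0000, 1.8462).
‖u_2‖ = 3.4752, so e_2 = (0.7969, 0.2878, 0.5312).
e_1·a_3 = (-0.5547)·4 + 0.0000·(-4) + 0.8321·(-4) = -5.5470; e_2·a_3 = 0.7969·4 + 0.2878·(-4) + 0.5312·(-4) = -0.0885.
u_3 = a_3 + 5.5470·e_1 + 0.0885·e_2 = (0.9936, -3.9745, 0.6624).
‖u_3‖ = 4.1501, so e_3 = (0.2394, -0.9577, 0.1596).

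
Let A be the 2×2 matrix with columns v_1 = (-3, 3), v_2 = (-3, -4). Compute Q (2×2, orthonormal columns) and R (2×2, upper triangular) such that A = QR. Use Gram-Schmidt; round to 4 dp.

Q = [[-0.7071, -0.7071], [0.7071, -0.7071]], R = [[4.2426, -0.7071], [0.0000, 4.9497]]

v_1 = (-3, 3); ‖v_1‖ = 4.2426, so q_1 = (-0.7071, 0.7071).
q_1·v_2 = (-0.7071)·(-3) + 0.7071·(-4) = -0.7071.
u_2 = v_2 + 0.7071·q_1 = (-3.5000, -3.5000).
‖u_2‖ = 4.9497, so q_2 = (-0.7071, -0.7071).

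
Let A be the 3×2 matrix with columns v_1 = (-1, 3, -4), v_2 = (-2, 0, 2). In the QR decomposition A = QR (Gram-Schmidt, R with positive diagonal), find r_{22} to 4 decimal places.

r_{22} = 2.5720

v_1 = (-1, 3, -4); ‖v_1‖ = 5.0990, so e_1 = (-0.1961, 0.5883, -0.7845).
e_1·v_2 = (-0.1961)·(-2) + 0.5883·0 + (-0.7845)·2 = -1.1767.
u_2 = v_2 + 1.1767·e_1 = (-2.2308, 0.6923, 1.0769).
r_{22} = ‖u_2‖ = 2.5720.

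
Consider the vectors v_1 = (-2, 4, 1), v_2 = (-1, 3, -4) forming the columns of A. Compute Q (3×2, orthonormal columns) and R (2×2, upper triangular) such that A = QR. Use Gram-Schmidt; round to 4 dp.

Q = [[-0.4364, -0.0103], [0.8729, 0.2377], [0.2182, -0.9713]], R = [[4.5826, 2.1822], [0.0000, 4.6085]]

v_1 = (-2, 4, 1); ‖v_1‖ = 4.5826, so q_1 = (-0.4364, 0.8729, 0.2182).
q_1·v_2 = (-0.4364)·(-1) + 0.8729·3 + 0.2182·(-4) = 2.1822.
u_2 = v_2 − 2.1822·q_1 = (-0.0476, 1.0952, -4.4762).
‖u_2‖ = 4.6085, so q_2 = (-0.0103, 0.2377, -0.9713).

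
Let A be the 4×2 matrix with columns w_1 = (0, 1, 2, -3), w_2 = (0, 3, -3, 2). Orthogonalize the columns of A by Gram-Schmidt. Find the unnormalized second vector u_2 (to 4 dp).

u_2 = (0.0000, 3.6429, -1.7143, 0.0714)

q_1 = w_1/‖w_1‖ = (0, 1, 2, -3)/3.7417 = (0.0000, 0.2673, 0.5345, -0.8018).
r_{12} = q_1·w_2 = -2.4054.
u_2 = w_2 + 2.4054·q_1 = (0.0000, 3.6429, -1.7143, 0.0714).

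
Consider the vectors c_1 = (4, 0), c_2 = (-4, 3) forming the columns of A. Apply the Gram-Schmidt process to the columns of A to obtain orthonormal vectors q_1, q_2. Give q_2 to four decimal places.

q_2 = (0.0000, 1.0000)

c_1 = (4, 0); ‖c_1‖ = 4.0000, so q_1 = (1.0000, 0.0000).
q_1·c_2 = 1.0000·(-4) + 0.0000·3 = -4.0000.
u_2 = c_2 + 4.0000·q_1 = (0.0000, 3.0000).
‖u_2‖ = 3.0000, so q_2 = (0.0000, 1.0000).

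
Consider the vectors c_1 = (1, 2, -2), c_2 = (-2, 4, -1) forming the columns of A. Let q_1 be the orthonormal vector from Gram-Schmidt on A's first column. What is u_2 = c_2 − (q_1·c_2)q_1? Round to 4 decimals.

u_2 = (-2.8889, 2.2222, 0.7778)

c_1 = (1, 2, -2); ‖c_1‖ = 3.0000, so q_1 = (0.3333, 0.6667, -0.6667).
q_1·c_2 = 0.3333·(-2) + 0.6667·4 + (-0.6667)·(-1) = 2.6667.
u_2 = c_2 − 2.6667·q_1 = (-2.8889, 2.2222, 0.7778).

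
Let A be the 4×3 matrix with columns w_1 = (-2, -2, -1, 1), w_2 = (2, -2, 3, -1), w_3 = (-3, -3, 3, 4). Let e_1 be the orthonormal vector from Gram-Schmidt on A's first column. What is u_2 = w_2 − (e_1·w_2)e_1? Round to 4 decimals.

w_1 = (-2, -2, -1, 1); ‖w_1‖ = 3.1623, so e_1 = (-0.6325, -0.6325, -0.3162, 0.3162).
e_1·w_2 = (-0.6325)·2 + (-0.6325)·(-2) + (-0.3162)·3 + 0.3162·(-1) = -1.2649.
u_2 = w_2 + 1.2649·e_1 = (1.2000, -2.8000, 2.6000, -0.6000).

u_2 = (1.2000, -2.8000, 2.6000, -0.6000)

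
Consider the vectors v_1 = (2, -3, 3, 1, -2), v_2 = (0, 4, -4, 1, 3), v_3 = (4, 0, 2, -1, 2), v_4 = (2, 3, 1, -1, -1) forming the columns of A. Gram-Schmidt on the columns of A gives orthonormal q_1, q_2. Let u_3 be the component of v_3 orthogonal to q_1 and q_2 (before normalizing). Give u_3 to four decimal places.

u_3 = (2.0137, 0.5222, 1.4778, -2.6075, 2.1433)

q_1 = v_1/‖v_1‖ = (2, -3, 3, 1, -2)/5.1962 = (0.3849, -0.5774, 0.5774, 0.1925, -0.3849).
r_{12} = q_1·v_2 = -5.5811.
u_2 = v_2 + 5.5811·q_1 = (2.1481, 0.7778, -0.7778, 2.0741, 0.8519).
‖u_2‖ = 3.2942, so q_2 = (0.6521, 0.2361, -0.2361, 0.6296, 0.2586).
r_{13} = q_1·v_3 = 1.7321; r_{23} = q_2·v_3 = 2.0237.
u_3 = v_3 − 1.7321·q_1 − 2.0237·q_2 = (2.0137, 0.5222, 1.4778, -2.6075, 2.1433).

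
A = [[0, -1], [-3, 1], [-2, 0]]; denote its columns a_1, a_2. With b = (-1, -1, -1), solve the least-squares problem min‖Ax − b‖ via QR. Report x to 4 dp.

x = (0.5882, 0.8824)

a_1 = (0, -3, -2); ‖a_1‖ = 3.6056, so q_1 = (0.0000, -0.8321, -0.5547).
q_1·a_2 = 0.0000·(-1) + (-0.8321)·1 + (-0.5547)·0 = -0.8321.
u_2 = a_2 + 0.8321·q_1 = (-1.0000, 0.3077, -0.4615).
‖u_2‖ = 1.1435, so q_2 = (-0.8745, 0.2691, -0.4036).
Qᵀb = (1.3868, 1.0090).
Back-substitute: x_2 = 1.0090/1.1435 = 0.8824.
x_1 = (1.3868 + 0.8321·0.8824)/3.6056 = 0.5882.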